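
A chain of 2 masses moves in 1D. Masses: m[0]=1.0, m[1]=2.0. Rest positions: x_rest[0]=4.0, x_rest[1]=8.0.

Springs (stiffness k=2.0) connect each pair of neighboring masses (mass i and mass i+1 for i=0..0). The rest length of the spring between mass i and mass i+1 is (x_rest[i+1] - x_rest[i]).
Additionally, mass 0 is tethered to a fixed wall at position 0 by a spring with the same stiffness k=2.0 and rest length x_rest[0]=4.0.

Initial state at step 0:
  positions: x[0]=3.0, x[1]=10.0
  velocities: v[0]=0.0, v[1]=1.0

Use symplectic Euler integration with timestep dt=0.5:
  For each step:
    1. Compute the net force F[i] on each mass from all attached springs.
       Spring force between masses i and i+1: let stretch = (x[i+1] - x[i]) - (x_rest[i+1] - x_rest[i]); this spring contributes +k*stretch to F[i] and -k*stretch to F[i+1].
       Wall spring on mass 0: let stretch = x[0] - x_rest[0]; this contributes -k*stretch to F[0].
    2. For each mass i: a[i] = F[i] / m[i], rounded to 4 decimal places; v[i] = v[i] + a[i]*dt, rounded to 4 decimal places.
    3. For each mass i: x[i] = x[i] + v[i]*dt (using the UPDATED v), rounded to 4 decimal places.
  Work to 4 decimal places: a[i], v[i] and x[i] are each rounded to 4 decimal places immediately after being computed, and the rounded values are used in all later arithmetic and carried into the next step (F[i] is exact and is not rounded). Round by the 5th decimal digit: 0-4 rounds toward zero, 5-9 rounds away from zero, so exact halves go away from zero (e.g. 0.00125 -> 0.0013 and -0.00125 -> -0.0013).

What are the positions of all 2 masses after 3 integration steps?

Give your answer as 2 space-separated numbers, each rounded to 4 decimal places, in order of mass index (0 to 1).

Answer: 6.5313 9.2656

Derivation:
Step 0: x=[3.0000 10.0000] v=[0.0000 1.0000]
Step 1: x=[5.0000 9.7500] v=[4.0000 -0.5000]
Step 2: x=[6.8750 9.3125] v=[3.7500 -0.8750]
Step 3: x=[6.5313 9.2656] v=[-0.6875 -0.0938]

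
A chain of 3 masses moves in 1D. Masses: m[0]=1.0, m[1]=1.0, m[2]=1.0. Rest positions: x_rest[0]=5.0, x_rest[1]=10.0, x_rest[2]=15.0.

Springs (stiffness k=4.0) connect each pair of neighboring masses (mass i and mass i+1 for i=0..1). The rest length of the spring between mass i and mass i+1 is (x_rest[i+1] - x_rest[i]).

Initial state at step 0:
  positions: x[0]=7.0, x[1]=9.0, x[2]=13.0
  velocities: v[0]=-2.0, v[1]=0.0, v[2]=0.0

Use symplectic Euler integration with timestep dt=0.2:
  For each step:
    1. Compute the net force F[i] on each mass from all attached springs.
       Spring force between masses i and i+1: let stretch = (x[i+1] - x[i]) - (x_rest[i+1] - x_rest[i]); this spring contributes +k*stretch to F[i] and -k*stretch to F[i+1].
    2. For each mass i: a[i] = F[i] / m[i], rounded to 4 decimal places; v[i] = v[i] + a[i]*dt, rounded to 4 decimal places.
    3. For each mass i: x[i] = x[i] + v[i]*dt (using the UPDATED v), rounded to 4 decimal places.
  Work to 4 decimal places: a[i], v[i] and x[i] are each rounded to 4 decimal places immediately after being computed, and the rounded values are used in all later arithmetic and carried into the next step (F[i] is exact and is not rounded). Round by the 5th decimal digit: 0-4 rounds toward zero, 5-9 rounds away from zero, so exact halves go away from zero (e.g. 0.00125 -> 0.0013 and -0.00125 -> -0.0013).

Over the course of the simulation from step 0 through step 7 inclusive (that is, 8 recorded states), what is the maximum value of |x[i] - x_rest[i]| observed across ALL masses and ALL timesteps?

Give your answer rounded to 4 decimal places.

Answer: 3.1881

Derivation:
Step 0: x=[7.0000 9.0000 13.0000] v=[-2.0000 0.0000 0.0000]
Step 1: x=[6.1200 9.3200 13.1600] v=[-4.4000 1.6000 0.8000]
Step 2: x=[4.9520 9.7424 13.5056] v=[-5.8400 2.1120 1.7280]
Step 3: x=[3.7505 10.0004 14.0491] v=[-6.0077 1.2902 2.7174]
Step 4: x=[2.7489 9.9062 14.7448] v=[-5.0078 -0.4708 3.4784]
Step 5: x=[2.0925 9.4410 15.4663] v=[-3.2820 -2.3258 3.6075]
Step 6: x=[1.8119 8.7641 16.0238] v=[-1.4032 -3.3844 2.7873]
Step 7: x=[1.8436 8.1364 16.2197] v=[0.1586 -3.1384 0.9795]
Max displacement = 3.1881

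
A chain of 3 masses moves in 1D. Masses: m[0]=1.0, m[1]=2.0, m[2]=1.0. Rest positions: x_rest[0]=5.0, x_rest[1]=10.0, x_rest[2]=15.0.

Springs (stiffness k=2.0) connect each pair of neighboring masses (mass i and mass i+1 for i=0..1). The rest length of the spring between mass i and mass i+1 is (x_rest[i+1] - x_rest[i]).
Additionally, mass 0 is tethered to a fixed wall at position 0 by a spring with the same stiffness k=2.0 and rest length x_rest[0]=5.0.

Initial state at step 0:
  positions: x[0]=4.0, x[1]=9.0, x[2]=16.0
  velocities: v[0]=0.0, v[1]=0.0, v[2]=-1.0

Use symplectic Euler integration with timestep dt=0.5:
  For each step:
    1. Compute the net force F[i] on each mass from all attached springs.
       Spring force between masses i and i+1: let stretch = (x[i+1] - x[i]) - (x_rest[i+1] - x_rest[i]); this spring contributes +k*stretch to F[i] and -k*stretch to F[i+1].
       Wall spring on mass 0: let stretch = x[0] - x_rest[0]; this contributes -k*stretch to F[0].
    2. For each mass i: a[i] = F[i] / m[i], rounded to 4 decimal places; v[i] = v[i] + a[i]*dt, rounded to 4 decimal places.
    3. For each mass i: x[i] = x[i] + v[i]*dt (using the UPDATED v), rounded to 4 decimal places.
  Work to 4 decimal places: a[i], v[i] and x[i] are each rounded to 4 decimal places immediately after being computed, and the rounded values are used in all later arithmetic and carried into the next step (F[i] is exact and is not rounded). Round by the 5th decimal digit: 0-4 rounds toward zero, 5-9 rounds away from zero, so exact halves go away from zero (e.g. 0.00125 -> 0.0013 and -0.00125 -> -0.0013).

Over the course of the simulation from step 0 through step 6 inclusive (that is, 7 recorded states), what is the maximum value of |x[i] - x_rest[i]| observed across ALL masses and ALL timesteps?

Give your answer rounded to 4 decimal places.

Answer: 2.5000

Derivation:
Step 0: x=[4.0000 9.0000 16.0000] v=[0.0000 0.0000 -1.0000]
Step 1: x=[4.5000 9.5000 14.5000] v=[1.0000 1.0000 -3.0000]
Step 2: x=[5.2500 10.0000 13.0000] v=[1.5000 1.0000 -3.0000]
Step 3: x=[5.7500 10.0625 12.5000] v=[1.0000 0.1250 -1.0000]
Step 4: x=[5.5313 9.6563 13.2813] v=[-0.4375 -0.8125 1.5625]
Step 5: x=[4.6094 9.1251 14.7501] v=[-1.8438 -1.0625 2.9375]
Step 6: x=[3.6407 8.8712 15.9064] v=[-1.9375 -0.5079 2.3125]
Max displacement = 2.5000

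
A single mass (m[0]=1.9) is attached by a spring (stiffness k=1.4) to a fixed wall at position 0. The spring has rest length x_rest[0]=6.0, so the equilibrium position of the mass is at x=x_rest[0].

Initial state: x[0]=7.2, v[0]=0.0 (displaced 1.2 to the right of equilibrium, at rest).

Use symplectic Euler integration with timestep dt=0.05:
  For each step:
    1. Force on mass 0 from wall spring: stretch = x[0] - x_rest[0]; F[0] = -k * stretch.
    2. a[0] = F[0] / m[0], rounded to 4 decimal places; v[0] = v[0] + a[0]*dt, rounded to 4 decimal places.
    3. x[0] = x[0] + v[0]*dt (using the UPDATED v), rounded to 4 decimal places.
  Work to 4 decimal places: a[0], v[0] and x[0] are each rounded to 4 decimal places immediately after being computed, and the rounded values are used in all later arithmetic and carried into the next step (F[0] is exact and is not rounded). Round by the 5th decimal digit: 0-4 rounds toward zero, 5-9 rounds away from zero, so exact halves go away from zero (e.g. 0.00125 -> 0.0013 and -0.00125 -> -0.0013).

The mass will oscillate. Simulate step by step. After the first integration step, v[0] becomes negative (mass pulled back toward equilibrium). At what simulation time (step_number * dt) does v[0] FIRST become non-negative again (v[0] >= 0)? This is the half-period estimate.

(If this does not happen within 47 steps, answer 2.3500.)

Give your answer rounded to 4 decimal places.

Answer: 2.3500

Derivation:
Step 0: x=[7.2000] v=[0.0000]
Step 1: x=[7.1978] v=[-0.0442]
Step 2: x=[7.1934] v=[-0.0883]
Step 3: x=[7.1868] v=[-0.1323]
Step 4: x=[7.1780] v=[-0.1760]
Step 5: x=[7.1670] v=[-0.2194]
Step 6: x=[7.1539] v=[-0.2624]
Step 7: x=[7.1387] v=[-0.3049]
Step 8: x=[7.1214] v=[-0.3469]
Step 9: x=[7.1020] v=[-0.3882]
Step 10: x=[7.0806] v=[-0.4288]
Step 11: x=[7.0572] v=[-0.4686]
Step 12: x=[7.0318] v=[-0.5076]
Step 13: x=[7.0045] v=[-0.5456]
Step 14: x=[6.9754] v=[-0.5826]
Step 15: x=[6.9445] v=[-0.6185]
Step 16: x=[6.9118] v=[-0.6533]
Step 17: x=[6.8775] v=[-0.6869]
Step 18: x=[6.8415] v=[-0.7192]
Step 19: x=[6.8040] v=[-0.7502]
Step 20: x=[6.7650] v=[-0.7798]
Step 21: x=[6.7246] v=[-0.8080]
Step 22: x=[6.6829] v=[-0.8347]
Step 23: x=[6.6399] v=[-0.8599]
Step 24: x=[6.5957] v=[-0.8835]
Step 25: x=[6.5504] v=[-0.9054]
Step 26: x=[6.5041] v=[-0.9257]
Step 27: x=[6.4569] v=[-0.9443]
Step 28: x=[6.4088] v=[-0.9611]
Step 29: x=[6.3600] v=[-0.9762]
Step 30: x=[6.3105] v=[-0.9895]
Step 31: x=[6.2605] v=[-1.0009]
Step 32: x=[6.2100] v=[-1.0105]
Step 33: x=[6.1591] v=[-1.0182]
Step 34: x=[6.1079] v=[-1.0241]
Step 35: x=[6.0565] v=[-1.0281]
Step 36: x=[6.0050] v=[-1.0302]
Step 37: x=[5.9535] v=[-1.0304]
Step 38: x=[5.9021] v=[-1.0287]
Step 39: x=[5.8508] v=[-1.0251]
Step 40: x=[5.7998] v=[-1.0196]
Step 41: x=[5.7492] v=[-1.0122]
Step 42: x=[5.6991] v=[-1.0030]
Step 43: x=[5.6495] v=[-0.9919]
Step 44: x=[5.6006] v=[-0.9790]
Step 45: x=[5.5524] v=[-0.9643]
Step 46: x=[5.5050] v=[-0.9478]
Step 47: x=[5.4585] v=[-0.9296]
v[0] did not become non-negative within 47 steps; using fallback time=2.3500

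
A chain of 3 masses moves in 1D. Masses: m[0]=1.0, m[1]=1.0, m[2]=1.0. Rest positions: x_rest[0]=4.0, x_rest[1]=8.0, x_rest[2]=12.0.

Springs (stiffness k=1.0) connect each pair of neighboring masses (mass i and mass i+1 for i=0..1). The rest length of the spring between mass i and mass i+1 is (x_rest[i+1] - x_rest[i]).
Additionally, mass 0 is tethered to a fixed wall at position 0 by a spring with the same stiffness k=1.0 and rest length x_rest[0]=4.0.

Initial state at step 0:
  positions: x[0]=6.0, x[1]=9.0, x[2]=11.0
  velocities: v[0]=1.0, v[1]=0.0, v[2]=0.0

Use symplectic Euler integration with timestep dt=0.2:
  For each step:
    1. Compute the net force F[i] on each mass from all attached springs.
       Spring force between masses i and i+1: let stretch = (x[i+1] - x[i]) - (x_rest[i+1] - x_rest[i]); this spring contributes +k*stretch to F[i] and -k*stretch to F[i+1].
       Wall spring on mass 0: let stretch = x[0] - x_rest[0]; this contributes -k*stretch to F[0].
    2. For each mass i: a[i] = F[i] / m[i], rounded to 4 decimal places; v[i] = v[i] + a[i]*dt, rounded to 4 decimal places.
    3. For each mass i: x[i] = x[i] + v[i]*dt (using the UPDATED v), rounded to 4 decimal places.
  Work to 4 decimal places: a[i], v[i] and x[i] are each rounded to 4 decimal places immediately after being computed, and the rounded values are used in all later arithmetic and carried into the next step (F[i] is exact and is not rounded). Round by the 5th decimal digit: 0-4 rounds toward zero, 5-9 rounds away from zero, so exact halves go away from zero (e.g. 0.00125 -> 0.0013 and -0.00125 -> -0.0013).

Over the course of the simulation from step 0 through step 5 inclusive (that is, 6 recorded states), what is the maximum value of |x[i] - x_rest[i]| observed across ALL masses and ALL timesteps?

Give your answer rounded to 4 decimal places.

Step 0: x=[6.0000 9.0000 11.0000] v=[1.0000 0.0000 0.0000]
Step 1: x=[6.0800 8.9600 11.0800] v=[0.4000 -0.2000 0.4000]
Step 2: x=[6.0320 8.8896 11.2352] v=[-0.2400 -0.3520 0.7760]
Step 3: x=[5.8570 8.7987 11.4566] v=[-0.8749 -0.4544 1.1069]
Step 4: x=[5.5654 8.6965 11.7317] v=[-1.4580 -0.5112 1.3753]
Step 5: x=[5.1764 8.5904 12.0454] v=[-1.9449 -0.5304 1.5683]
Max displacement = 2.0800

Answer: 2.0800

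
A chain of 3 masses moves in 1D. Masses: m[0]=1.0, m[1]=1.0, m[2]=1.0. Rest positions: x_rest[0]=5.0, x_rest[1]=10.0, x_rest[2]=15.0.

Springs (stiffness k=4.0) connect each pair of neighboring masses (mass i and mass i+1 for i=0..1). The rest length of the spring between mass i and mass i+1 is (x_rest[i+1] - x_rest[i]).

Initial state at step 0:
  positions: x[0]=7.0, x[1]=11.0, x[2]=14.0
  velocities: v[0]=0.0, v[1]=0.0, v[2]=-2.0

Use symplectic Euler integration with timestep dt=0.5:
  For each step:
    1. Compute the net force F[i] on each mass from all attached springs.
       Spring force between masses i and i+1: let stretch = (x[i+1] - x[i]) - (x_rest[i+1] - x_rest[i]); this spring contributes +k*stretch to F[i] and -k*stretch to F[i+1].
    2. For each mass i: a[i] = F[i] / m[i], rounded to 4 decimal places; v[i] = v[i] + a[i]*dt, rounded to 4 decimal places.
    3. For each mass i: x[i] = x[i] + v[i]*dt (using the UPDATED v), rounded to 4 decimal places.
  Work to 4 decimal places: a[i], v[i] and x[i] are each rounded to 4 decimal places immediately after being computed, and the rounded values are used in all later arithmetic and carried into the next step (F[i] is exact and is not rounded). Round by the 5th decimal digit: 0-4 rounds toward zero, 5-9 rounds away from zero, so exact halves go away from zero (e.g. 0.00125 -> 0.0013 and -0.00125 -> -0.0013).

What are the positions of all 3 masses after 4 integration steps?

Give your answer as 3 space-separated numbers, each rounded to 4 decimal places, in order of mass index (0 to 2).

Step 0: x=[7.0000 11.0000 14.0000] v=[0.0000 0.0000 -2.0000]
Step 1: x=[6.0000 10.0000 15.0000] v=[-2.0000 -2.0000 2.0000]
Step 2: x=[4.0000 10.0000 16.0000] v=[-4.0000 0.0000 2.0000]
Step 3: x=[3.0000 10.0000 16.0000] v=[-2.0000 0.0000 0.0000]
Step 4: x=[4.0000 9.0000 15.0000] v=[2.0000 -2.0000 -2.0000]

Answer: 4.0000 9.0000 15.0000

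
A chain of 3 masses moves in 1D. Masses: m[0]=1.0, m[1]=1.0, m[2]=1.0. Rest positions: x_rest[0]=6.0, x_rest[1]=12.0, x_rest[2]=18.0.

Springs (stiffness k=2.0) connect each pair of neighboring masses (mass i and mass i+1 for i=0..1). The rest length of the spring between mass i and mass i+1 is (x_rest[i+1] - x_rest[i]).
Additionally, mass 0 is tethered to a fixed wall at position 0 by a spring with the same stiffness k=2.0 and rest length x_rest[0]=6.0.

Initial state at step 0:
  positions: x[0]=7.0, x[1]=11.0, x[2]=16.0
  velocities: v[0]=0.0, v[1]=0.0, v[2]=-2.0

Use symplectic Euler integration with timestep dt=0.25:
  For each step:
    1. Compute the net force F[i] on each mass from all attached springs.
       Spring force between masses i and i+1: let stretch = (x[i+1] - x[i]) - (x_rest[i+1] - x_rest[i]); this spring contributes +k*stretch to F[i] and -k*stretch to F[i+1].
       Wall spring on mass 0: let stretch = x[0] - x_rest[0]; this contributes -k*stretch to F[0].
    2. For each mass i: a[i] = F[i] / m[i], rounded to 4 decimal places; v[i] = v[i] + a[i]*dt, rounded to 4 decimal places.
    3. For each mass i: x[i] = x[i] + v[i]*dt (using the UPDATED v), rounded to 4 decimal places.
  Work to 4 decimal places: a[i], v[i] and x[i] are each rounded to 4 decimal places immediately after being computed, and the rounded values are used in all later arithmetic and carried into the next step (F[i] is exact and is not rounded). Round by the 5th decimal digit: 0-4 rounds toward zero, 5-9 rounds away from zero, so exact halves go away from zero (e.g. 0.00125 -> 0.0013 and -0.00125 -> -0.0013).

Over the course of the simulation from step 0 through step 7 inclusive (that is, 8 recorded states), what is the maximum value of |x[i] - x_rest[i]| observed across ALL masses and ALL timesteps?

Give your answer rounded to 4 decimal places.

Step 0: x=[7.0000 11.0000 16.0000] v=[0.0000 0.0000 -2.0000]
Step 1: x=[6.6250 11.1250 15.6250] v=[-1.5000 0.5000 -1.5000]
Step 2: x=[5.9844 11.2500 15.4375] v=[-2.5625 0.5000 -0.7500]
Step 3: x=[5.2539 11.2402 15.4766] v=[-2.9219 -0.0391 0.1563]
Step 4: x=[4.6150 11.0117 15.7361] v=[-2.5557 -0.9141 1.0381]
Step 5: x=[4.1988 10.5741 16.1551] v=[-1.6649 -1.7503 1.6759]
Step 6: x=[4.0546 10.0372 16.6265] v=[-0.5767 -2.1475 1.8854]
Step 7: x=[4.1514 9.5762 17.0242] v=[0.3873 -1.8442 1.5908]
Max displacement = 2.5625

Answer: 2.5625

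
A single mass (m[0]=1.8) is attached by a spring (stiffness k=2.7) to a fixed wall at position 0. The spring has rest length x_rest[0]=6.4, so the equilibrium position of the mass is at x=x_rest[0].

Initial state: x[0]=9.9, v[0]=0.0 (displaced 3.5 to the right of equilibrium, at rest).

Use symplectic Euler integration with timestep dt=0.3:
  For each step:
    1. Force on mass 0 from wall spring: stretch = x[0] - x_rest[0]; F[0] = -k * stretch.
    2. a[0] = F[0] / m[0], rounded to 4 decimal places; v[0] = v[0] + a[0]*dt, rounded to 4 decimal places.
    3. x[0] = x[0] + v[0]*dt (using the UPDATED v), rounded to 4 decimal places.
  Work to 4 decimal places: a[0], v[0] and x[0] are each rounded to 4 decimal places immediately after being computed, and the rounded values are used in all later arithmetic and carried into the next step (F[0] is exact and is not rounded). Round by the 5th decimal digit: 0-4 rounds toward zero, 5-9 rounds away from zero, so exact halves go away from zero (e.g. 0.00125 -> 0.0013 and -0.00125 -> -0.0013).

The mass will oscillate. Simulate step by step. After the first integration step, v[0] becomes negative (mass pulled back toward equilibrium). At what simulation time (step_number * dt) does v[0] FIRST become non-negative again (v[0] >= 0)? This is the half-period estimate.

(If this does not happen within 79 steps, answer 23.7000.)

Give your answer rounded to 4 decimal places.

Answer: 2.7000

Derivation:
Step 0: x=[9.9000] v=[0.0000]
Step 1: x=[9.4275] v=[-1.5750]
Step 2: x=[8.5463] v=[-2.9374]
Step 3: x=[7.3753] v=[-3.9033]
Step 4: x=[6.0726] v=[-4.3422]
Step 5: x=[4.8141] v=[-4.1949]
Step 6: x=[3.7697] v=[-3.4812]
Step 7: x=[3.0804] v=[-2.2976]
Step 8: x=[2.8393] v=[-0.8038]
Step 9: x=[3.0789] v=[0.7985]
First v>=0 after going negative at step 9, time=2.7000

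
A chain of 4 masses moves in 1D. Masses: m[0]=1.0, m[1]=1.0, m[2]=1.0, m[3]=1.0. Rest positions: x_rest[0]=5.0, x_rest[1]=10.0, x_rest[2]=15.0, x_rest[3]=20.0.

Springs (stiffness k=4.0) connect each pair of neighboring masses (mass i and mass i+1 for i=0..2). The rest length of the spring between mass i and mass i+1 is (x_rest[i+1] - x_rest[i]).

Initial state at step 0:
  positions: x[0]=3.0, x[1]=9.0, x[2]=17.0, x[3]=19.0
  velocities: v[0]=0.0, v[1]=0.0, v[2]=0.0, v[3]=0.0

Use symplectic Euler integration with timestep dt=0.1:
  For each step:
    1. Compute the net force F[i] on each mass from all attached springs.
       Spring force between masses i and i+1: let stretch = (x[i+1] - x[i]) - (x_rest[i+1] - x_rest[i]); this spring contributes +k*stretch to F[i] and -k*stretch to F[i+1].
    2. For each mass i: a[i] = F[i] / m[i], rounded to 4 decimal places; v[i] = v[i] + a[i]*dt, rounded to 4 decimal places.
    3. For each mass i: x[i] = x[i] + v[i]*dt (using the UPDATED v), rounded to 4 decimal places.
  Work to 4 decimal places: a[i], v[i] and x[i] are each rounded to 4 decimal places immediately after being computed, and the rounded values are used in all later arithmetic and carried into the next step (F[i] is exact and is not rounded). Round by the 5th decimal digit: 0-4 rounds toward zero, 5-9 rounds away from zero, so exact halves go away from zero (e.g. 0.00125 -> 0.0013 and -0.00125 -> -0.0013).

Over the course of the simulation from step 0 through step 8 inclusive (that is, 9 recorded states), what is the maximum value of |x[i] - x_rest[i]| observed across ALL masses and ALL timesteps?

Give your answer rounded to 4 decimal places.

Answer: 2.2703

Derivation:
Step 0: x=[3.0000 9.0000 17.0000 19.0000] v=[0.0000 0.0000 0.0000 0.0000]
Step 1: x=[3.0400 9.0800 16.7600 19.1200] v=[0.4000 0.8000 -2.4000 1.2000]
Step 2: x=[3.1216 9.2256 16.3072 19.3456] v=[0.8160 1.4560 -4.5280 2.2560]
Step 3: x=[3.2474 9.4103 15.6927 19.6497] v=[1.2576 1.8470 -6.1453 3.0406]
Step 4: x=[3.4197 9.5998 14.9852 19.9955] v=[1.7228 1.8948 -7.0755 3.4578]
Step 5: x=[3.6392 9.7575 14.2627 20.3409] v=[2.1948 1.5769 -7.2255 3.4537]
Step 6: x=[3.9034 9.8507 13.6031 20.6431] v=[2.6421 0.9317 -6.5963 3.0224]
Step 7: x=[4.2055 9.8561 13.0750 20.8637] v=[3.0210 0.0537 -5.2813 2.2064]
Step 8: x=[4.5336 9.7642 12.7297 20.9728] v=[3.2812 -0.9190 -3.4534 1.0909]
Max displacement = 2.2703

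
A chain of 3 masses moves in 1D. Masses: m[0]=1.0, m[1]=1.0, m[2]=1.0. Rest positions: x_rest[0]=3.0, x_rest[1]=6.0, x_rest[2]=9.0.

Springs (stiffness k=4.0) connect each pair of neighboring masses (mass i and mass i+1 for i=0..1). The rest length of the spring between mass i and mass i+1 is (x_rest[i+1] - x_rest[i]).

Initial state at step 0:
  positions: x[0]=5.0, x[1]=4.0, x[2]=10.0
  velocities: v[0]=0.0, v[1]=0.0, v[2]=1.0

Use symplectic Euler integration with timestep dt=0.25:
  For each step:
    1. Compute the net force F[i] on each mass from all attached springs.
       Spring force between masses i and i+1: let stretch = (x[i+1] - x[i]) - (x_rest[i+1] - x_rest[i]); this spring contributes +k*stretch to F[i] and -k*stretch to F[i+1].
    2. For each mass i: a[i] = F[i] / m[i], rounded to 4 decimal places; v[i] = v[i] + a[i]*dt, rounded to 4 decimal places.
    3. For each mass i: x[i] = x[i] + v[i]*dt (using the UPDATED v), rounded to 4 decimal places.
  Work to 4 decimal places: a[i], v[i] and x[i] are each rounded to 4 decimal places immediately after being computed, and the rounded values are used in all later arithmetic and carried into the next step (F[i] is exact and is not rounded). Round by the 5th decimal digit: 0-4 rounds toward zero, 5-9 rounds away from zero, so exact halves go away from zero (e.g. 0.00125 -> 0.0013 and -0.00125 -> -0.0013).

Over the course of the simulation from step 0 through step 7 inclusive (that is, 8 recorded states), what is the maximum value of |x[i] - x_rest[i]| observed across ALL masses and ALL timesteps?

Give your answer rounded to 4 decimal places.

Step 0: x=[5.0000 4.0000 10.0000] v=[0.0000 0.0000 1.0000]
Step 1: x=[4.0000 5.7500 9.5000] v=[-4.0000 7.0000 -2.0000]
Step 2: x=[2.6875 8.0000 8.8125] v=[-5.2500 9.0000 -2.7500]
Step 3: x=[1.9531 9.1250 8.6719] v=[-2.9375 4.5000 -0.5625]
Step 4: x=[2.2617 8.3438 9.3946] v=[1.2344 -3.1250 2.8906]
Step 5: x=[3.3408 6.3047 10.6046] v=[4.3165 -8.1563 4.8398]
Step 6: x=[4.4109 4.5996 11.4896] v=[4.2804 -6.8203 3.5399]
Step 7: x=[4.7782 4.5699 11.4021] v=[1.4691 -0.1190 -0.3501]
Max displacement = 3.1250

Answer: 3.1250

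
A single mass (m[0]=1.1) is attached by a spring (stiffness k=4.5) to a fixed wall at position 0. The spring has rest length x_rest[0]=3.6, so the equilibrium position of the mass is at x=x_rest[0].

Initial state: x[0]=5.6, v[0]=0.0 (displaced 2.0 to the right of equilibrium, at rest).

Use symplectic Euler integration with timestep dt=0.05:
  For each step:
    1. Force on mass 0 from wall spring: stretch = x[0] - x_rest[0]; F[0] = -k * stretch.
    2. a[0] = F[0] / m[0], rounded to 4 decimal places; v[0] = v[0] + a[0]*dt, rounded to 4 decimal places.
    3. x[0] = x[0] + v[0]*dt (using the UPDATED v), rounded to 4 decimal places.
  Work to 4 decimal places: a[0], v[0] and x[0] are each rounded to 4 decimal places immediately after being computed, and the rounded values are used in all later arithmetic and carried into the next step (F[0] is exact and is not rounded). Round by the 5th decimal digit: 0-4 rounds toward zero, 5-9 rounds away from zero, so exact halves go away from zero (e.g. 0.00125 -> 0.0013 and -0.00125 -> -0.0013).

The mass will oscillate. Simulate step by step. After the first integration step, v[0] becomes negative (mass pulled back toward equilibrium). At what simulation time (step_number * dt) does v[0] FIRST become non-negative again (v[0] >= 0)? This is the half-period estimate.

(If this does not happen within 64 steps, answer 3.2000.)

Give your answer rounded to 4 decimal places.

Answer: 1.6000

Derivation:
Step 0: x=[5.6000] v=[0.0000]
Step 1: x=[5.5795] v=[-0.4091]
Step 2: x=[5.5388] v=[-0.8140]
Step 3: x=[5.4783] v=[-1.2106]
Step 4: x=[5.3986] v=[-1.5948]
Step 5: x=[5.3005] v=[-1.9627]
Step 6: x=[5.1850] v=[-2.3105]
Step 7: x=[5.0533] v=[-2.6347]
Step 8: x=[4.9067] v=[-2.9320]
Step 9: x=[4.7467] v=[-3.1993]
Step 10: x=[4.5750] v=[-3.4339]
Step 11: x=[4.3933] v=[-3.6333]
Step 12: x=[4.2035] v=[-3.7956]
Step 13: x=[4.0076] v=[-3.9190]
Step 14: x=[3.8075] v=[-4.0024]
Step 15: x=[3.6053] v=[-4.0448]
Step 16: x=[3.4030] v=[-4.0459]
Step 17: x=[3.2027] v=[-4.0056]
Step 18: x=[3.0065] v=[-3.9243]
Step 19: x=[2.8164] v=[-3.8029]
Step 20: x=[2.6343] v=[-3.6426]
Step 21: x=[2.4620] v=[-3.4451]
Step 22: x=[2.3014] v=[-3.2123]
Step 23: x=[2.1541] v=[-2.9467]
Step 24: x=[2.0216] v=[-2.6510]
Step 25: x=[1.9052] v=[-2.3281]
Step 26: x=[1.8061] v=[-1.9814]
Step 27: x=[1.7254] v=[-1.6145]
Step 28: x=[1.6638] v=[-1.2311]
Step 29: x=[1.6220] v=[-0.8351]
Step 30: x=[1.6005] v=[-0.4305]
Step 31: x=[1.5994] v=[-0.0215]
Step 32: x=[1.6188] v=[0.3877]
First v>=0 after going negative at step 32, time=1.6000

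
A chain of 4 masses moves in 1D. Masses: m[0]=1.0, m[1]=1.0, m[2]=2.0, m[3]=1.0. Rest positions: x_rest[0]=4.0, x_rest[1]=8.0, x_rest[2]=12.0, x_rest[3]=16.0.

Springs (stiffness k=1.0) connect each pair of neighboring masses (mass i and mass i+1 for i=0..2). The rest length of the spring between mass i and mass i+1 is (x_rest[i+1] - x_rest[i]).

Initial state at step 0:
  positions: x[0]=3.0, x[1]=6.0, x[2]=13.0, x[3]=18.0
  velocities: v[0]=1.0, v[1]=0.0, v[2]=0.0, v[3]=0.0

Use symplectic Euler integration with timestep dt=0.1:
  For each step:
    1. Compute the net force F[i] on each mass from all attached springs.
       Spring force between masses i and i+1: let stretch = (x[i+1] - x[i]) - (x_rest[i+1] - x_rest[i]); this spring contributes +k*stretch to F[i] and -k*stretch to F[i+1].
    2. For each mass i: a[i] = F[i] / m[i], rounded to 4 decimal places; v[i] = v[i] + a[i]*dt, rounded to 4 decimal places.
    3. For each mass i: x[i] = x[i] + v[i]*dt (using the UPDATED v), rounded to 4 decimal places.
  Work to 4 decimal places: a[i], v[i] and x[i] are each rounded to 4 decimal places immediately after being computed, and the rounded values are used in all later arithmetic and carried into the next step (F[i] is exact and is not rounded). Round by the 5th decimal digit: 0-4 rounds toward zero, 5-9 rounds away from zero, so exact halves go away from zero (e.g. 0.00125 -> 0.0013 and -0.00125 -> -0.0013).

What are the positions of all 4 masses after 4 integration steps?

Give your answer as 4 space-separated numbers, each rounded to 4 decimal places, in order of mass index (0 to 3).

Answer: 3.2975 6.3950 12.9038 17.9000

Derivation:
Step 0: x=[3.0000 6.0000 13.0000 18.0000] v=[1.0000 0.0000 0.0000 0.0000]
Step 1: x=[3.0900 6.0400 12.9900 17.9900] v=[0.9000 0.4000 -0.1000 -0.1000]
Step 2: x=[3.1695 6.1200 12.9703 17.9700] v=[0.7950 0.8000 -0.1975 -0.2000]
Step 3: x=[3.2385 6.2390 12.9413 17.9400] v=[0.6901 1.1900 -0.2900 -0.3000]
Step 4: x=[3.2975 6.3950 12.9038 17.9000] v=[0.5902 1.5602 -0.3752 -0.3999]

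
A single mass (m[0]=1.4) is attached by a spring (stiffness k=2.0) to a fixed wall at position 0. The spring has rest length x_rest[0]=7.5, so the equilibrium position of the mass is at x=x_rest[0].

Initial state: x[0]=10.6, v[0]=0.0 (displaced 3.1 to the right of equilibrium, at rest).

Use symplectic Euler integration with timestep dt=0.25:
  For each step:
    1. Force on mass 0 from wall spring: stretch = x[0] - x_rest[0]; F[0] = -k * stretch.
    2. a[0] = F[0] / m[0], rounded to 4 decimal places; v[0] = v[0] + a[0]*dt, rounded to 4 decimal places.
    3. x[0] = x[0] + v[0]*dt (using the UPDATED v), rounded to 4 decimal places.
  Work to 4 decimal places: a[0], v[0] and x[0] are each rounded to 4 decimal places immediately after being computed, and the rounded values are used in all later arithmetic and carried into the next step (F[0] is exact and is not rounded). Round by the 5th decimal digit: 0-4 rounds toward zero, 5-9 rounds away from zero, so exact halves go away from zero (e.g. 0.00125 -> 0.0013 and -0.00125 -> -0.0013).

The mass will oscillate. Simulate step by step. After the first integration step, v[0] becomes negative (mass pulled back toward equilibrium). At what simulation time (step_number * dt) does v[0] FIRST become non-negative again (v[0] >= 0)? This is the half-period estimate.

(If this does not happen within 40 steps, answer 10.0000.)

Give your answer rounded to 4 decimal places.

Answer: 2.7500

Derivation:
Step 0: x=[10.6000] v=[0.0000]
Step 1: x=[10.3232] v=[-1.1072]
Step 2: x=[9.7943] v=[-2.1155]
Step 3: x=[9.0606] v=[-2.9349]
Step 4: x=[8.1875] v=[-3.4923]
Step 5: x=[7.2531] v=[-3.7378]
Step 6: x=[6.3407] v=[-3.6496]
Step 7: x=[5.5318] v=[-3.2356]
Step 8: x=[4.8986] v=[-2.5327]
Step 9: x=[4.4977] v=[-1.6036]
Step 10: x=[4.3649] v=[-0.5314]
Step 11: x=[4.5120] v=[0.5883]
First v>=0 after going negative at step 11, time=2.7500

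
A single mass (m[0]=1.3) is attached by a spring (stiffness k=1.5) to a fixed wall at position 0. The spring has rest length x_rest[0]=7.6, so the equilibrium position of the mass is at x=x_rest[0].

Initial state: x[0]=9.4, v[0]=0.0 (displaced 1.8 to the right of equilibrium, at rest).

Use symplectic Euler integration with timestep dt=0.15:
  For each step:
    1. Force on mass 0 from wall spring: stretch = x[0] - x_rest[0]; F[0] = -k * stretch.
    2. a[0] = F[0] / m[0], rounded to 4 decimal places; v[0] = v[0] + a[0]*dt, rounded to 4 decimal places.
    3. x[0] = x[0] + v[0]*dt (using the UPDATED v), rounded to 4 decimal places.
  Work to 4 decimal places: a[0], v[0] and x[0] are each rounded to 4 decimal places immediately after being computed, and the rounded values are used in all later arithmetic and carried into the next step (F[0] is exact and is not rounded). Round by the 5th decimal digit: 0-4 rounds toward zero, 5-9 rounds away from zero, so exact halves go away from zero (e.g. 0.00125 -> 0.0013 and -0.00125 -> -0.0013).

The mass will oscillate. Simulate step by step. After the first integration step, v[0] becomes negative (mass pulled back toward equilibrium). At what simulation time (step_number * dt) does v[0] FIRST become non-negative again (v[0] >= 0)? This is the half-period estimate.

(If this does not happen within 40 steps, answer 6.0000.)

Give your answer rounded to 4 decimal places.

Answer: 3.0000

Derivation:
Step 0: x=[9.4000] v=[0.0000]
Step 1: x=[9.3533] v=[-0.3115]
Step 2: x=[9.2611] v=[-0.6150]
Step 3: x=[9.1257] v=[-0.9025]
Step 4: x=[8.9507] v=[-1.1666]
Step 5: x=[8.7406] v=[-1.4004]
Step 6: x=[8.5009] v=[-1.5978]
Step 7: x=[8.2378] v=[-1.7537]
Step 8: x=[7.9582] v=[-1.8641]
Step 9: x=[7.6693] v=[-1.9261]
Step 10: x=[7.3786] v=[-1.9381]
Step 11: x=[7.0936] v=[-1.8998]
Step 12: x=[6.8218] v=[-1.8122]
Step 13: x=[6.5702] v=[-1.6775]
Step 14: x=[6.3453] v=[-1.4993]
Step 15: x=[6.1530] v=[-1.2821]
Step 16: x=[5.9982] v=[-1.0317]
Step 17: x=[5.8850] v=[-0.7545]
Step 18: x=[5.8163] v=[-0.4577]
Step 19: x=[5.7940] v=[-0.1490]
Step 20: x=[5.8185] v=[0.1636]
First v>=0 after going negative at step 20, time=3.0000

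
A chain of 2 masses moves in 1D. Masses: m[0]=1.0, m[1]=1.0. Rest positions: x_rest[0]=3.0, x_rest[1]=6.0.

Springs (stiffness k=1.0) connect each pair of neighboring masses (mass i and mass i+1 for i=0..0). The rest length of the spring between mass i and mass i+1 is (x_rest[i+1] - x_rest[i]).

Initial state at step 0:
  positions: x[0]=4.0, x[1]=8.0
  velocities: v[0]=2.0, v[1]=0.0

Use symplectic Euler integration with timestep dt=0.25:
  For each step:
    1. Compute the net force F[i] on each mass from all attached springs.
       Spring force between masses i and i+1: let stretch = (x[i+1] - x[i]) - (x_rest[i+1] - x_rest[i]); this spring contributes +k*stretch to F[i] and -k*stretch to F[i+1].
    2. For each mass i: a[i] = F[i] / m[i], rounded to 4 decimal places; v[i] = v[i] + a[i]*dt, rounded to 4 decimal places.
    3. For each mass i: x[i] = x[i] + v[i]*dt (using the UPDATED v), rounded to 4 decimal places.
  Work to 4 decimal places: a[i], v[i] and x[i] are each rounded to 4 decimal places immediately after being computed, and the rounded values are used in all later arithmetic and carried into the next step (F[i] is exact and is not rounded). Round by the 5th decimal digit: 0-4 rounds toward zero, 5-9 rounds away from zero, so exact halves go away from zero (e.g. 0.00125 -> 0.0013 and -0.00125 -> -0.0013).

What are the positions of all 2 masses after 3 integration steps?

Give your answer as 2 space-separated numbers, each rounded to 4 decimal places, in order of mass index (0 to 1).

Answer: 5.7159 7.7842

Derivation:
Step 0: x=[4.0000 8.0000] v=[2.0000 0.0000]
Step 1: x=[4.5625 7.9375] v=[2.2500 -0.2500]
Step 2: x=[5.1485 7.8516] v=[2.3438 -0.3438]
Step 3: x=[5.7159 7.7842] v=[2.2696 -0.2696]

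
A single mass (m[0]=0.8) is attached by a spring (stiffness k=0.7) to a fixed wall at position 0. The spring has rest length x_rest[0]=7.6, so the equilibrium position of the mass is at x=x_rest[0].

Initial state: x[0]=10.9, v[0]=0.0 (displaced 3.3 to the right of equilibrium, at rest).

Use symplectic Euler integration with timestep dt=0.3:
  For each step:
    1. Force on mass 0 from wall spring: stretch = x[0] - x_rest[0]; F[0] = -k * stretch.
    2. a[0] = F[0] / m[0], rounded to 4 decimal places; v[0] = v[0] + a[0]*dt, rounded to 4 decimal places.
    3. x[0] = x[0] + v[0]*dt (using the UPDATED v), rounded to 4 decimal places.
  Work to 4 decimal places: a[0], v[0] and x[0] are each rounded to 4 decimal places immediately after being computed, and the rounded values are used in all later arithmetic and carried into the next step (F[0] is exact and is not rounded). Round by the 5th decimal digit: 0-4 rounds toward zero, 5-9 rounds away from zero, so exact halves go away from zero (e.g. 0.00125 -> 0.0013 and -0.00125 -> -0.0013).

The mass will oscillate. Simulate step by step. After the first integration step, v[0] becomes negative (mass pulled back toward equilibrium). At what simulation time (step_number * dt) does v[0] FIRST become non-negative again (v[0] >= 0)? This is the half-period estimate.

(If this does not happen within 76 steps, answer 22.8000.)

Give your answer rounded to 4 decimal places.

Answer: 3.6000

Derivation:
Step 0: x=[10.9000] v=[0.0000]
Step 1: x=[10.6401] v=[-0.8663]
Step 2: x=[10.1408] v=[-1.6643]
Step 3: x=[9.4414] v=[-2.3313]
Step 4: x=[8.5970] v=[-2.8147]
Step 5: x=[7.6741] v=[-3.0764]
Step 6: x=[6.7454] v=[-3.0958]
Step 7: x=[5.8840] v=[-2.8715]
Step 8: x=[5.1577] v=[-2.4211]
Step 9: x=[4.6237] v=[-1.7800]
Step 10: x=[4.3241] v=[-0.9987]
Step 11: x=[4.2825] v=[-0.1388]
Step 12: x=[4.5021] v=[0.7320]
First v>=0 after going negative at step 12, time=3.6000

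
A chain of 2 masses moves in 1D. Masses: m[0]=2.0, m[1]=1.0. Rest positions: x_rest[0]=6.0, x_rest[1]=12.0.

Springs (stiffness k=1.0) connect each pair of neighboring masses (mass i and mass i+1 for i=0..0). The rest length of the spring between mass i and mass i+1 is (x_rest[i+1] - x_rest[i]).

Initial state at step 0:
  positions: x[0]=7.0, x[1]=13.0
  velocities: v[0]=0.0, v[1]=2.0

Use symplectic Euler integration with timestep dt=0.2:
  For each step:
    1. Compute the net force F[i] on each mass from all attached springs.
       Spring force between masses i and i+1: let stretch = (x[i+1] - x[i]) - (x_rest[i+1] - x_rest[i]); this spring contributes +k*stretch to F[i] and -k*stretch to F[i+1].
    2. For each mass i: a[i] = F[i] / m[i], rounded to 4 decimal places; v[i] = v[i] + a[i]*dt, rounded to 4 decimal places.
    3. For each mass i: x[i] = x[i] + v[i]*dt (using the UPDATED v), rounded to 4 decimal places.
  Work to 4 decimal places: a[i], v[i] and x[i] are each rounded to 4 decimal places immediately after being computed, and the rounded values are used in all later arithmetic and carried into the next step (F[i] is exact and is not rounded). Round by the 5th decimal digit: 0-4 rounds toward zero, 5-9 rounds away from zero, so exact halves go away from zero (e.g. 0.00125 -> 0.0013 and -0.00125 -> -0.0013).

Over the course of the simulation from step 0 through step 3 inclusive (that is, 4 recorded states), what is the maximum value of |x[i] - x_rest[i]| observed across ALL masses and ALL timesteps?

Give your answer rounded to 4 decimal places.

Step 0: x=[7.0000 13.0000] v=[0.0000 2.0000]
Step 1: x=[7.0000 13.4000] v=[0.0000 2.0000]
Step 2: x=[7.0080 13.7840] v=[0.0400 1.9200]
Step 3: x=[7.0315 14.1370] v=[0.1176 1.7648]
Max displacement = 2.1370

Answer: 2.1370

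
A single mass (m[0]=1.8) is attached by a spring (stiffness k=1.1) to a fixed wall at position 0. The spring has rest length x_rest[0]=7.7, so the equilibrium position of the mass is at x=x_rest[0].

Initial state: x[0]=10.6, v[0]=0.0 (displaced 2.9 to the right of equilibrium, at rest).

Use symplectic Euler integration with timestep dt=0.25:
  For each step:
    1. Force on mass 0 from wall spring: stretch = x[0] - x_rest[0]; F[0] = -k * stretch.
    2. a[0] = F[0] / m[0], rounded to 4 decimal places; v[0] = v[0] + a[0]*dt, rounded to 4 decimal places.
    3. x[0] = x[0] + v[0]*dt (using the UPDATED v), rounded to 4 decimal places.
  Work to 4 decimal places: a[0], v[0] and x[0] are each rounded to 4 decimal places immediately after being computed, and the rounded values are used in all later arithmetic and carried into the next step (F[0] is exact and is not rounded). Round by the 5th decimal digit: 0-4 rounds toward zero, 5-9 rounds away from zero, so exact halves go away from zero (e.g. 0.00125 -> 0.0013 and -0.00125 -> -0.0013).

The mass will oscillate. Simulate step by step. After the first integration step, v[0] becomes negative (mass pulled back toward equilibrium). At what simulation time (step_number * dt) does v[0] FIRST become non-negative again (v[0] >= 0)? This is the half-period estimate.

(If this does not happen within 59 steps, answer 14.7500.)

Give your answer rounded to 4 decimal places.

Answer: 4.2500

Derivation:
Step 0: x=[10.6000] v=[0.0000]
Step 1: x=[10.4892] v=[-0.4431]
Step 2: x=[10.2719] v=[-0.8692]
Step 3: x=[9.9564] v=[-1.2621]
Step 4: x=[9.5547] v=[-1.6068]
Step 5: x=[9.0822] v=[-1.8902]
Step 6: x=[8.5569] v=[-2.1014]
Step 7: x=[7.9988] v=[-2.2323]
Step 8: x=[7.4293] v=[-2.2780]
Step 9: x=[6.8701] v=[-2.2367]
Step 10: x=[6.3426] v=[-2.1099]
Step 11: x=[5.8670] v=[-1.9025]
Step 12: x=[5.4614] v=[-1.6225]
Step 13: x=[5.1413] v=[-1.2805]
Step 14: x=[4.9189] v=[-0.8896]
Step 15: x=[4.8027] v=[-0.4647]
Step 16: x=[4.7972] v=[-0.0221]
Step 17: x=[4.9026] v=[0.4214]
First v>=0 after going negative at step 17, time=4.2500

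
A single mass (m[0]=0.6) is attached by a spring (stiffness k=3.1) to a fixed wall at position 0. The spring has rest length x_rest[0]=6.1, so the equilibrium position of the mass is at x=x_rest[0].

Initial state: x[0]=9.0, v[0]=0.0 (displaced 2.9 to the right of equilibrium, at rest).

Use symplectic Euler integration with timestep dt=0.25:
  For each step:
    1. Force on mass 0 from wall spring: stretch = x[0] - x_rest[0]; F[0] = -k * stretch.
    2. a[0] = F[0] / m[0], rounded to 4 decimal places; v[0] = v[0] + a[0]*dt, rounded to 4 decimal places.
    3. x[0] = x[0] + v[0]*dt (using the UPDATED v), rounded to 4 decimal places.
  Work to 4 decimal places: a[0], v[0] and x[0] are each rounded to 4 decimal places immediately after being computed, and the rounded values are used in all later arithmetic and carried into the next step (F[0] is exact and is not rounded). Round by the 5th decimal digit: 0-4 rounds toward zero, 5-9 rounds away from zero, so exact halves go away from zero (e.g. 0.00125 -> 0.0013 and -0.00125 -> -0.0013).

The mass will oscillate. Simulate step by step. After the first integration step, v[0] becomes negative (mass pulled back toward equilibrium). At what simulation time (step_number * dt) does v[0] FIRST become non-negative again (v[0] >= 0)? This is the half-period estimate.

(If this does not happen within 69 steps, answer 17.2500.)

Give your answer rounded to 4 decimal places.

Answer: 1.5000

Derivation:
Step 0: x=[9.0000] v=[0.0000]
Step 1: x=[8.0636] v=[-3.7458]
Step 2: x=[6.4931] v=[-6.2821]
Step 3: x=[4.7956] v=[-6.7899]
Step 4: x=[3.5193] v=[-5.1051]
Step 5: x=[3.0764] v=[-1.7717]
Step 6: x=[3.6099] v=[2.1338]
First v>=0 after going negative at step 6, time=1.5000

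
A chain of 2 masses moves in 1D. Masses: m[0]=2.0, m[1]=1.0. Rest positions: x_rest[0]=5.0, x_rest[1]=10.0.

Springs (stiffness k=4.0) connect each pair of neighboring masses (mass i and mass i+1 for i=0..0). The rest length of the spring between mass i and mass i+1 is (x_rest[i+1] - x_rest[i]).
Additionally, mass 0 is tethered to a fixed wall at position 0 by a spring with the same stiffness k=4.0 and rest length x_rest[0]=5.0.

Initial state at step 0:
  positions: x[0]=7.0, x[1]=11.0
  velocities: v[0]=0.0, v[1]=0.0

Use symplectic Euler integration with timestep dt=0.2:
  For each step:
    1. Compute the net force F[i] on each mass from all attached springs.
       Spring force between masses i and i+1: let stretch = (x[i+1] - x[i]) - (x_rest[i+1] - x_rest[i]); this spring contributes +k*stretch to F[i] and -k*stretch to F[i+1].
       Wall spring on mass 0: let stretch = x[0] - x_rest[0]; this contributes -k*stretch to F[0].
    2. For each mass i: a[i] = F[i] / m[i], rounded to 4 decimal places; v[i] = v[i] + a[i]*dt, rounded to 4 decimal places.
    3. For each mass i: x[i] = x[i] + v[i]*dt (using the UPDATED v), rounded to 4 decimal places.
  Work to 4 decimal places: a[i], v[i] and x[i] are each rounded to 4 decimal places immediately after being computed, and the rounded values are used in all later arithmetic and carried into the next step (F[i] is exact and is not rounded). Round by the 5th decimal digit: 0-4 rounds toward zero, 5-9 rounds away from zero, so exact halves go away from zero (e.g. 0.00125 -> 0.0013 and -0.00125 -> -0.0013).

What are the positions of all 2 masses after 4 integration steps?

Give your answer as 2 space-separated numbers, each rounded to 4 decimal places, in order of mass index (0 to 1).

Answer: 5.2784 11.7639

Derivation:
Step 0: x=[7.0000 11.0000] v=[0.0000 0.0000]
Step 1: x=[6.7600 11.1600] v=[-1.2000 0.8000]
Step 2: x=[6.3312 11.4160] v=[-2.1440 1.2800]
Step 3: x=[5.8027 11.6584] v=[-2.6426 1.2122]
Step 4: x=[5.2784 11.7639] v=[-2.6214 0.5276]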